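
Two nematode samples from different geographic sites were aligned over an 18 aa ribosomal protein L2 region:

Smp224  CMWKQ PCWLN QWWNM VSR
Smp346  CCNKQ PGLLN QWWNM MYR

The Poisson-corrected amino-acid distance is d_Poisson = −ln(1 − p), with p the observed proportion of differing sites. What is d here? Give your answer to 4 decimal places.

0.4055

Differing sites — 2:M/C; 3:W/N; 7:C/G; 8:W/L; 16:V/M; 17:S/Y.
p = 6/18 = 0.333333.
d = −ln(1 − 0.333333) = −ln(0.666667) = 0.4055.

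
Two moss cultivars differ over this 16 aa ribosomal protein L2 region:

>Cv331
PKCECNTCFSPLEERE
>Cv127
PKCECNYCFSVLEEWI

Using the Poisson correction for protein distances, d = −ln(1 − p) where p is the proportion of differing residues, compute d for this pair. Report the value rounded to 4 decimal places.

Differing sites — 7:T/Y; 11:P/V; 15:R/W; 16:E/I.
p = 4/16 = 0.250000.
d = −ln(1 − 0.250000) = −ln(0.750000) = 0.2877.

0.2877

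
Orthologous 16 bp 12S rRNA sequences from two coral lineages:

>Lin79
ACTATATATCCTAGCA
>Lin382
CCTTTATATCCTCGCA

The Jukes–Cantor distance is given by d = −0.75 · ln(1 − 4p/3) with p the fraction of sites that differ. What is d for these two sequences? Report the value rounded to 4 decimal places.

0.2158

The sequences differ at positions 1 (A/C), 4 (A/T), 13 (A/C).
p = 3/16 = 0.187500.
d = −0.75 · ln(1 − (4/3)·0.187500) = −0.75 · ln(0.750000) = −0.75 · (-0.287682) = 0.2158.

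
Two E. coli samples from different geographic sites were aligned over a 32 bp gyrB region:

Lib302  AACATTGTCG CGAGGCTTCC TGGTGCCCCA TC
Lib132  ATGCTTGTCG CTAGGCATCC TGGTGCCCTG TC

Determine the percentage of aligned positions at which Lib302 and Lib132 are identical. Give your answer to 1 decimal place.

Mismatches occur at site 2 (A→T), site 3 (C→G), site 4 (A→C), site 12 (G→T), site 17 (T→A), site 29 (C→T), site 30 (A→G).
25 of the 32 sites match, so the percent identity is 25/32 × 100 = 78.1%.

78.1%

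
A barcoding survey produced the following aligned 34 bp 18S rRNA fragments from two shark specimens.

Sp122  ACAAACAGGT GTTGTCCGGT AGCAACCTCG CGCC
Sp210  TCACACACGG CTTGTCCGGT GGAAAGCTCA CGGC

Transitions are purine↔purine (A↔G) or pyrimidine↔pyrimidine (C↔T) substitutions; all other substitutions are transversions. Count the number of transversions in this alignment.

The sequences differ at positions 1 (A/T, transversion), 4 (A/C, transversion), 8 (G/C, transversion), 10 (T/G, transversion), 11 (G/C, transversion), 21 (A/G, transition), 23 (C/A, transversion), 26 (C/G, transversion), 30 (G/A, transition), 33 (C/G, transversion).
Of the 10 differences, 2 transitions and 8 transversions, so the answer is 8.

8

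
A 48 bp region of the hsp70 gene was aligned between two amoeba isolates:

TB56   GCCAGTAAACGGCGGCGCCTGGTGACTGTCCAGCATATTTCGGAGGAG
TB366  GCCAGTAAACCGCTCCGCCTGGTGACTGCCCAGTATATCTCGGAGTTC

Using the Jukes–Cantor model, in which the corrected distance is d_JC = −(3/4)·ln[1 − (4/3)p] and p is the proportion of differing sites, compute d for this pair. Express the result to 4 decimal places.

0.2158

The sequences differ at positions 11 (G/C), 14 (G/T), 15 (G/C), 29 (T/C), 34 (C/T), 39 (T/C), 46 (G/T), 47 (A/T), 48 (G/C).
p = 9/48 = 0.187500.
d = −0.75 · ln(1 − (4/3)·0.187500) = −0.75 · ln(0.750000) = −0.75 · (-0.287682) = 0.2158.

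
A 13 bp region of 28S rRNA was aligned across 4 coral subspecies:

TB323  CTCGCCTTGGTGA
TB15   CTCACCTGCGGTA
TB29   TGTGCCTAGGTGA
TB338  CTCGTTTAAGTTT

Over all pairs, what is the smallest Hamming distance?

4

Pairwise Hamming distances:
  TB323 vs TB15: 5
  TB323 vs TB29: 4
  TB323 vs TB338: 6
  TB15 vs TB29: 8
  TB15 vs TB338: 7
  TB29 vs TB338: 8
The smallest is 4, between TB323 and TB29.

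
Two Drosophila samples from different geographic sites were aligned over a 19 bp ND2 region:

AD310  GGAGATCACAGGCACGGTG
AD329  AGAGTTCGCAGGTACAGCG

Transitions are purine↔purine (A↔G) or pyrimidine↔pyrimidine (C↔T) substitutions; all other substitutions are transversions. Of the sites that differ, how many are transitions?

Mismatches occur at site 1 (G/A, transition), site 5 (A/T, transversion), site 8 (A/G, transition), site 13 (C/T, transition), site 16 (G/A, transition), site 18 (T/C, transition).
Of the 6 differences, 5 transitions and 1 transversion, so the answer is 5.

5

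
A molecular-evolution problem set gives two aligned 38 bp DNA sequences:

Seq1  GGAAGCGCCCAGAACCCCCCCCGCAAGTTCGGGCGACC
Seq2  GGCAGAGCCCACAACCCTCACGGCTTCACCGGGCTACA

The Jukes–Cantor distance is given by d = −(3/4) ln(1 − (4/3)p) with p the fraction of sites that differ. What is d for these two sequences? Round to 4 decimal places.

Mismatches occur at site 3 (A/C), site 6 (C/A), site 12 (G/C), site 18 (C/T), site 20 (C/A), site 22 (C/G), site 25 (A/T), site 26 (A/T), site 27 (G/C), site 28 (T/A), site 29 (T/C), site 35 (G/T), site 38 (C/A).
p = 13/38 = 0.342105.
d = −0.75 · ln(1 − (4/3)·0.342105) = −0.75 · ln(0.543860) = −0.75 · (-0.609063) = 0.4568.

0.4568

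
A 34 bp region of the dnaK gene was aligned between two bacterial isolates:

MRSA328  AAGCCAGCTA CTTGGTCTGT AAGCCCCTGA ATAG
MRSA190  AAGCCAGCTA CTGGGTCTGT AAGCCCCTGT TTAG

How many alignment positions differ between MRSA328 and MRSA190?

3

Mismatches occur at site 13 (T↔G), site 30 (A↔T), site 31 (A↔T).
That gives 3 mismatches out of 34 aligned sites, so the Hamming distance is 3.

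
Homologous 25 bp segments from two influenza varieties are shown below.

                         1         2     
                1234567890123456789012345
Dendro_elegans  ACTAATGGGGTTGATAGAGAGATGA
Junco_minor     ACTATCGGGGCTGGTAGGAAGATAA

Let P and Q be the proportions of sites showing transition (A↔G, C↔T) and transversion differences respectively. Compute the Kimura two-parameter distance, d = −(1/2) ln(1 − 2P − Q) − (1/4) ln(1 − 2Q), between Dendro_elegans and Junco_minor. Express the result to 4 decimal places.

0.3878

Differing sites — 5:A/T (Tv); 6:T/C (Ti); 11:T/C (Ti); 14:A/G (Ti); 18:A/G (Ti); 19:G/A (Ti); 24:G/A (Ti).
Of the 7 differences, 6 transitions and 1 transversion over 25 sites: P = 6/25 = 0.240000, Q = 1/25 = 0.040000.
d = −0.5·ln(0.480000) − 0.25·ln(0.920000) = −0.5·(-0.733969) − 0.25·(-0.083382) = 0.3878.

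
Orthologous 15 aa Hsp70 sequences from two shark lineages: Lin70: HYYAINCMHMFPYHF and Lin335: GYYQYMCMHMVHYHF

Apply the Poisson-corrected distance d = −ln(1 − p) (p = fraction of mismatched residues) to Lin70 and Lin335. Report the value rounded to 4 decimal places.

The sequences differ at positions 1 (H/G), 4 (A/Q), 5 (I/Y), 6 (N/M), 11 (F/V), 12 (P/H).
p = 6/15 = 0.400000.
d = −ln(1 − 0.400000) = −ln(0.600000) = 0.5108.

0.5108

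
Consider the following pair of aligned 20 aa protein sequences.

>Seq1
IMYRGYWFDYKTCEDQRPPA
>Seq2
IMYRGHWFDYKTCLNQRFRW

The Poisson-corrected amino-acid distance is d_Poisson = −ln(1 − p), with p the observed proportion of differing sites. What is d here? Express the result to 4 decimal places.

Differing sites — 6:Y/H; 14:E/L; 15:D/N; 18:P/F; 19:P/R; 20:A/W.
p = 6/20 = 0.300000.
d = −ln(1 − 0.300000) = −ln(0.700000) = 0.3567.

0.3567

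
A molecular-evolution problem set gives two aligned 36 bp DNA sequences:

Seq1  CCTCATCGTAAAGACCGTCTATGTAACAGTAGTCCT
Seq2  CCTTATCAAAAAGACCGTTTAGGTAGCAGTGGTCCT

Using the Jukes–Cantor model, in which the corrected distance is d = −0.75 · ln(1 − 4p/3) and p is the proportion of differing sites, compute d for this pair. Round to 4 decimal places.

Differing sites — 4:C/T; 8:G/A; 9:T/A; 19:C/T; 22:T/G; 26:A/G; 31:A/G.
p = 7/36 = 0.194444.
d = −0.75 · ln(1 − (4/3)·0.194444) = −0.75 · ln(0.740741) = −0.75 · (-0.300104) = 0.2251.

0.2251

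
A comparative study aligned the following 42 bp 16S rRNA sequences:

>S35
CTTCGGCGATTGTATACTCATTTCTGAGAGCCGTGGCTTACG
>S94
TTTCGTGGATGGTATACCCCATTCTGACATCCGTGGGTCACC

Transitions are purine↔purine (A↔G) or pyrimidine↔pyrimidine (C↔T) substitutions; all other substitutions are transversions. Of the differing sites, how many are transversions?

9

The sequences differ at positions 1 (C/T, transition), 6 (G/T, transversion), 7 (C/G, transversion), 11 (T/G, transversion), 18 (T/C, transition), 20 (A/C, transversion), 21 (T/A, transversion), 28 (G/C, transversion), 30 (G/T, transversion), 37 (C/G, transversion), 39 (T/C, transition), 42 (G/C, transversion).
Of the 12 differences, 3 transitions and 9 transversions, so the answer is 9.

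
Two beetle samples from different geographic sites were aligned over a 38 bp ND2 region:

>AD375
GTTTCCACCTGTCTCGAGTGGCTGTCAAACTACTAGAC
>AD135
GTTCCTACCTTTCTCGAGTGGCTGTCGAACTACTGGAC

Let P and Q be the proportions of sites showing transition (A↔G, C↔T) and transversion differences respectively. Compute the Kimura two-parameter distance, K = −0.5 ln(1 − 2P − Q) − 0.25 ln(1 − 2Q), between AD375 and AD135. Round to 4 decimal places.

0.1487

Mismatches occur at site 4 (T↔C, transition), site 6 (C↔T, transition), site 11 (G↔T, transversion), site 27 (A↔G, transition), site 35 (A↔G, transition).
Of the 5 differences, 4 transitions and 1 transversion over 38 sites: P = 4/38 = 0.105263, Q = 1/38 = 0.026316.
d = −0.5·ln(0.763158) − 0.25·ln(0.947368) = −0.5·(-0.270290) − 0.25·(-0.054068) = 0.1487.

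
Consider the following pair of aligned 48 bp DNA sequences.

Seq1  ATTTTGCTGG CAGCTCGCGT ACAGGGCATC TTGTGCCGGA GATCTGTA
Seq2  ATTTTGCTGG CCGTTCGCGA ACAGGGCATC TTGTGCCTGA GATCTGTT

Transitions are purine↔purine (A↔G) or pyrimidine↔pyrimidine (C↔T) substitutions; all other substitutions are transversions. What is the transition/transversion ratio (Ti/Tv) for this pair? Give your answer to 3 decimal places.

Mismatches occur at site 12 (A/C, transversion), site 14 (C/T, transition), site 20 (T/A, transversion), site 38 (G/T, transversion), site 48 (A/T, transversion).
Of the 5 differences, 1 transition and 4 transversions, so Ti/Tv = 1/4 = 0.250.

0.250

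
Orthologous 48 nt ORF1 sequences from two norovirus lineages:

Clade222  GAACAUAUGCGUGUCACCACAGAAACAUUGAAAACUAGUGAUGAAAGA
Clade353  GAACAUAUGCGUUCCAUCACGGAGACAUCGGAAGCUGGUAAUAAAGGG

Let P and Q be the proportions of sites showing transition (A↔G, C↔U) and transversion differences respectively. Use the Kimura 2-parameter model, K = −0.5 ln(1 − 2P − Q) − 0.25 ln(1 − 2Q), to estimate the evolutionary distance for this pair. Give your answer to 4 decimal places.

0.3785

The sequences differ at positions 13 (G/U, transversion), 14 (U/C, transition), 17 (C/U, transition), 21 (A/G, transition), 24 (A/G, transition), 29 (U/C, transition), 31 (A/G, transition), 34 (A/G, transition), 37 (A/G, transition), 40 (G/A, transition), 43 (G/A, transition), 46 (A/G, transition), 48 (A/G, transition).
Of the 13 differences, 12 transitions and 1 transversion over 48 sites: P = 12/48 = 0.250000, Q = 1/48 = 0.020833.
d = −0.5·ln(0.479167) − 0.25·ln(0.958334) = −0.5·(-0.735706) − 0.25·(-0.042559) = 0.3785.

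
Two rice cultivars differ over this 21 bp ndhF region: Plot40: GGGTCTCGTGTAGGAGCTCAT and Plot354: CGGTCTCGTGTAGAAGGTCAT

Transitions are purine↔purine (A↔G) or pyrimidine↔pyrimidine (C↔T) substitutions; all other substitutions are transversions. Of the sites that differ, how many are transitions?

The sequences differ at positions 1 (G/C, transversion), 14 (G/A, transition), 17 (C/G, transversion).
Of the 3 differences, 1 transition and 2 transversions, so the answer is 1.

1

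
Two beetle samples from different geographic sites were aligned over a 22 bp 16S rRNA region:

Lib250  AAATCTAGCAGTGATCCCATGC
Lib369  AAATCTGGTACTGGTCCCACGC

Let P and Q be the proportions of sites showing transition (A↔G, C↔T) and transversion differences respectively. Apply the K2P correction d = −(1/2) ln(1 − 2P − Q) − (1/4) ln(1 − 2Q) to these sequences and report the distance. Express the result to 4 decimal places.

0.2869

Differing sites — 7:A/G (Ti); 9:C/T (Ti); 11:G/C (Tv); 14:A/G (Ti); 20:T/C (Ti).
Of the 5 differences, 4 transitions and 1 transversion over 22 sites: P = 4/22 = 0.181818, Q = 1/22 = 0.045455.
d = −0.5·ln(0.590909) − 0.25·ln(0.909090) = −0.5·(-0.526093) − 0.25·(-0.095311) = 0.2869.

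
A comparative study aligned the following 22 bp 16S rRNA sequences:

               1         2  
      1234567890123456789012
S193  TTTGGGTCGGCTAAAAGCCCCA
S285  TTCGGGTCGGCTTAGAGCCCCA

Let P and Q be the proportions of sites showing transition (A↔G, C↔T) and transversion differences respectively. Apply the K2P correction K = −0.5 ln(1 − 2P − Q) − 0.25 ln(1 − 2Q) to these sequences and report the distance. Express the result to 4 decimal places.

0.1527

Differing sites — 3:T/C (Ti); 13:A/T (Tv); 15:A/G (Ti).
Of the 3 differences, 2 transitions and 1 transversion over 22 sites: P = 2/22 = 0.090909, Q = 1/22 = 0.045455.
d = −0.5·ln(0.772727) − 0.25·ln(0.909090) = −0.5·(-0.257829) − 0.25·(-0.095311) = 0.1527.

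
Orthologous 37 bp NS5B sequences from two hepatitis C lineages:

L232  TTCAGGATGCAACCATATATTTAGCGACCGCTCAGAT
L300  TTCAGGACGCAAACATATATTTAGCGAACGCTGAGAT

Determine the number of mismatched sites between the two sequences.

4

The sequences differ at positions 8 (T/C), 13 (C/A), 28 (C/A), 33 (C/G).
That gives 4 mismatches out of 37 aligned sites, so the Hamming distance is 4.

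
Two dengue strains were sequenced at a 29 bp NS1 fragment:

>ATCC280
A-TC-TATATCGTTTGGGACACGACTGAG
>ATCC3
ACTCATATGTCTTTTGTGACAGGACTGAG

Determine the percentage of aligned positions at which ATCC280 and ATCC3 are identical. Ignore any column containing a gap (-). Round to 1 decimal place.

Excluding the 2 gap columns leaves 27 comparable sites.
Differing sites — 9:A/G; 12:G/T; 17:G/T; 22:C/G.
23 of the 27 comparable sites match, so the percent identity is 23/27 × 100 = 85.2%.

85.2%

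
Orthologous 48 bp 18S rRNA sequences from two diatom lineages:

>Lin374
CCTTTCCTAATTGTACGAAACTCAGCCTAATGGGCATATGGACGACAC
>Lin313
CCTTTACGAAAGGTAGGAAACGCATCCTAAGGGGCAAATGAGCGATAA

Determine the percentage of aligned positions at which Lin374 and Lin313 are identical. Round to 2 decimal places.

Mismatches occur at site 6 (C↔A), site 8 (T↔G), site 11 (T↔A), site 12 (T↔G), site 16 (C↔G), site 22 (T↔G), site 25 (G↔T), site 31 (T↔G), site 37 (T↔A), site 41 (G↔A), site 42 (A↔G), site 46 (C↔T), site 48 (C↔A).
35 of the 48 sites match, so the percent identity is 35/48 × 100 = 72.92%.

72.92%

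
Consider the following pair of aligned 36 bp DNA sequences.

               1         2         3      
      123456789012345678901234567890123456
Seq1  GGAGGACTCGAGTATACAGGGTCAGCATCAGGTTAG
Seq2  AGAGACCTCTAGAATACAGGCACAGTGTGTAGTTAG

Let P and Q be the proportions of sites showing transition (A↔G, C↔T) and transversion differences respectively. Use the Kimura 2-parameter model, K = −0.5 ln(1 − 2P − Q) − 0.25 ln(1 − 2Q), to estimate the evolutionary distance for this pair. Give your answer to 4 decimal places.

Differing sites — 1:G/A (Ti); 5:G/A (Ti); 6:A/C (Tv); 10:G/T (Tv); 13:T/A (Tv); 21:G/C (Tv); 22:T/A (Tv); 26:C/T (Ti); 27:A/G (Ti); 29:C/G (Tv); 30:A/T (Tv); 31:G/A (Ti).
Of the 12 differences, 5 transitions and 7 transversions over 36 sites: P = 5/36 = 0.138889, Q = 7/36 = 0.194444.
d = −0.5·ln(0.527778) − 0.25·ln(0.611112) = −0.5·(-0.639080) − 0.25·(-0.492475) = 0.4427.

0.4427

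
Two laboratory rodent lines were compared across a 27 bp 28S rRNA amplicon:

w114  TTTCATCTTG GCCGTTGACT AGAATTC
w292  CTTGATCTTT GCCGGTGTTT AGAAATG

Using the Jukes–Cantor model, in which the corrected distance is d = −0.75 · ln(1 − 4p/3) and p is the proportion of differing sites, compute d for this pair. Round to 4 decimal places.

Differing sites — 1:T/C; 4:C/G; 10:G/T; 15:T/G; 18:A/T; 19:C/T; 25:T/A; 27:C/G.
p = 8/27 = 0.296296.
d = −0.75 · ln(1 − (4/3)·0.296296) = −0.75 · ln(0.604939) = −0.75 · (-0.502628) = 0.3770.

0.3770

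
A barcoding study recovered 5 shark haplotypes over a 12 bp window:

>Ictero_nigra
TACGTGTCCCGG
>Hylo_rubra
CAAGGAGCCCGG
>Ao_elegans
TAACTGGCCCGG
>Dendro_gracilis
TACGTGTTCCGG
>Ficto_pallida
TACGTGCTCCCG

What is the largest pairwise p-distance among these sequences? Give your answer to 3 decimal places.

Pairwise Hamming distances:
  Ictero_nigra vs Hylo_rubra: 5
  Ictero_nigra vs Ao_elegans: 3
  Ictero_nigra vs Dendro_gracilis: 1
  Ictero_nigra vs Ficto_pallida: 3
  Hylo_rubra vs Ao_elegans: 4
  Hylo_rubra vs Dendro_gracilis: 6
  Hylo_rubra vs Ficto_pallida: 7
  Ao_elegans vs Dendro_gracilis: 4
  Ao_elegans vs Ficto_pallida: 5
  Dendro_gracilis vs Ficto_pallida: 2
The largest is 7 mismatches, between Hylo_rubra and Ficto_pallida; p = 7/12 = 0.583.

0.583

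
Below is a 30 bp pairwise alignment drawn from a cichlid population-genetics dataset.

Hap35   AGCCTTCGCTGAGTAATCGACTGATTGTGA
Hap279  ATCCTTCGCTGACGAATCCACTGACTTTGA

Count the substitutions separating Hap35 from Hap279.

The sequences differ at positions 2 (G/T), 13 (G/C), 14 (T/G), 19 (G/C), 25 (T/C), 27 (G/T).
That gives 6 mismatches out of 30 aligned sites, so the Hamming distance is 6.

6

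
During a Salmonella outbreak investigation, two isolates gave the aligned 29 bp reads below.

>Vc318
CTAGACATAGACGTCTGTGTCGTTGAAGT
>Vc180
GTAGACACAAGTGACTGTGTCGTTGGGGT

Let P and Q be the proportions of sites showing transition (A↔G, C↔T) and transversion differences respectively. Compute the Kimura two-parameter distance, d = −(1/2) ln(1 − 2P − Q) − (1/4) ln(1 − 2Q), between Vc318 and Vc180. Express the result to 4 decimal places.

Mismatches occur at site 1 (C→G, transversion), site 8 (T→C, transition), site 10 (G→A, transition), site 11 (A→G, transition), site 12 (C→T, transition), site 14 (T→A, transversion), site 26 (A→G, transition), site 27 (A→G, transition).
Of the 8 differences, 6 transitions and 2 transversions over 29 sites: P = 6/29 = 0.206897, Q = 2/29 = 0.068966.
d = −0.5·ln(0.517240) − 0.25·ln(0.862068) = −0.5·(-0.659248) − 0.25·(-0.148421) = 0.3667.

0.3667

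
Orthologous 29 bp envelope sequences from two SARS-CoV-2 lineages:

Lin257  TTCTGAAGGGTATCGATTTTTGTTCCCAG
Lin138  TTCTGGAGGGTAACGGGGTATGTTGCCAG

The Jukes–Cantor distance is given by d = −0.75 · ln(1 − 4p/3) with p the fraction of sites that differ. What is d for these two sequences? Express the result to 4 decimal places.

0.2913

The sequences differ at positions 6 (A/G), 13 (T/A), 16 (A/G), 17 (T/G), 18 (T/G), 20 (T/A), 25 (C/G).
p = 7/29 = 0.241379.
d = −0.75 · ln(1 − (4/3)·0.241379) = −0.75 · ln(0.678161) = −0.75 · (-0.388371) = 0.2913.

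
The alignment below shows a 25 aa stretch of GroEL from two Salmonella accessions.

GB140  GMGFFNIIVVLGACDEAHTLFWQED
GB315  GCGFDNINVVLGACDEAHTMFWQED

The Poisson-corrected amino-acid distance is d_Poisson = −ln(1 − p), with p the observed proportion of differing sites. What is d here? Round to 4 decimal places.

Differing sites — 2:M/C; 5:F/D; 8:I/N; 20:L/M.
p = 4/25 = 0.160000.
d = −ln(1 − 0.160000) = −ln(0.840000) = 0.1744.

0.1744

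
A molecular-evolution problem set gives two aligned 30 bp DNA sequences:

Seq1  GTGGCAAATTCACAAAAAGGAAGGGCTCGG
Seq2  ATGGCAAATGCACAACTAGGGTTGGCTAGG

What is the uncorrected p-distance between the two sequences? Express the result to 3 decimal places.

Mismatches occur at site 1 (G/A), site 10 (T/G), site 16 (A/C), site 17 (A/T), site 21 (A/G), site 22 (A/T), site 23 (G/T), site 28 (C/A).
There are 8 differences over 30 sites, so p = 8/30 = 0.267.

0.267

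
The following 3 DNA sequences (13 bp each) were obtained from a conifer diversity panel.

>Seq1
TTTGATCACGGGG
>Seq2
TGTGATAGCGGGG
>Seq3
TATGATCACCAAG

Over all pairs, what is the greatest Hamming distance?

6

Pairwise Hamming distances:
  Seq1 vs Seq2: 3
  Seq1 vs Seq3: 4
  Seq2 vs Seq3: 6
The largest is 6, between Seq2 and Seq3.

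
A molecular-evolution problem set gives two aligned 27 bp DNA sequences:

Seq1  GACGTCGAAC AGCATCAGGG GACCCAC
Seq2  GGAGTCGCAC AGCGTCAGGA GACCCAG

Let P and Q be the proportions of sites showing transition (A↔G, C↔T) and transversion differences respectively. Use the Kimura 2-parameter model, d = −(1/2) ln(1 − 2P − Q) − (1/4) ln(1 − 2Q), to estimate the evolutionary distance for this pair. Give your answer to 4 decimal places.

0.2656

The sequences differ at positions 2 (A/G, transition), 3 (C/A, transversion), 8 (A/C, transversion), 14 (A/G, transition), 20 (G/A, transition), 27 (C/G, transversion).
Of the 6 differences, 3 transitions and 3 transversions over 27 sites: P = 3/27 = 0.111111, Q = 3/27 = 0.111111.
d = −0.5·ln(0.666667) − 0.25·ln(0.777778) = −0.5·(-0.405465) − 0.25·(-0.251314) = 0.2656.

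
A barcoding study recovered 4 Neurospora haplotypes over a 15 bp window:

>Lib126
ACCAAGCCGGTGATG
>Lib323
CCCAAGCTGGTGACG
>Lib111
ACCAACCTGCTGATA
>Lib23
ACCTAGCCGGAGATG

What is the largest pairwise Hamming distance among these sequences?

6

Pairwise Hamming distances:
  Lib126 vs Lib323: 3
  Lib126 vs Lib111: 4
  Lib126 vs Lib23: 2
  Lib323 vs Lib111: 5
  Lib323 vs Lib23: 5
  Lib111 vs Lib23: 6
The largest is 6, between Lib111 and Lib23.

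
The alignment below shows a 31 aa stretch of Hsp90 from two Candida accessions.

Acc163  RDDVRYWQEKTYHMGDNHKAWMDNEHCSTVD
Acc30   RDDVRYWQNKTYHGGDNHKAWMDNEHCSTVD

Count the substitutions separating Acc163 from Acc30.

Mismatches occur at site 9 (E↔N), site 14 (M↔G).
That gives 2 mismatches out of 31 aligned sites, so the Hamming distance is 2.

2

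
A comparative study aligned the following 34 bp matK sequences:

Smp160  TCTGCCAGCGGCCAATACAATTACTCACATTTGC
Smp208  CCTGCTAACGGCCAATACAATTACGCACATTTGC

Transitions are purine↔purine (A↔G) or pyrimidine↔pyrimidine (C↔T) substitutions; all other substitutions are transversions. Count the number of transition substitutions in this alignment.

3

Differing sites — 1:T/C (Ti); 6:C/T (Ti); 8:G/A (Ti); 25:T/G (Tv).
Of the 4 differences, 3 transitions and 1 transversion, so the answer is 3.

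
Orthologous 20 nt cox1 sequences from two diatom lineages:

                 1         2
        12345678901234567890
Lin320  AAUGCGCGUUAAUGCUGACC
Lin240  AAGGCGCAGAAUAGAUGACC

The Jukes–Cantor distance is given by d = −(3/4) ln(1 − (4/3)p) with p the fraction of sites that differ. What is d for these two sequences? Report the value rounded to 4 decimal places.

Mismatches occur at site 3 (U/G), site 8 (G/A), site 9 (U/G), site 10 (U/A), site 12 (A/U), site 13 (U/A), site 15 (C/A).
p = 7/20 = 0.350000.
d = −0.75 · ln(1 − (4/3)·0.350000) = −0.75 · ln(0.533333) = −0.75 · (-0.628609) = 0.4715.

0.4715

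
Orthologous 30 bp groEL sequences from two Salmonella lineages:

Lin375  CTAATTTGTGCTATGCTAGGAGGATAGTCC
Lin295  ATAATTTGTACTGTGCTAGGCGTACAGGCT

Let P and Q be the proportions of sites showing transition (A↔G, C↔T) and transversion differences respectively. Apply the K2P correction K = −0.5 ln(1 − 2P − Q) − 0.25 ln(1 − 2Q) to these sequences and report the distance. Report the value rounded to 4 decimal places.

0.3330

The sequences differ at positions 1 (C/A, transversion), 10 (G/A, transition), 13 (A/G, transition), 21 (A/C, transversion), 23 (G/T, transversion), 25 (T/C, transition), 28 (T/G, transversion), 30 (C/T, transition).
Of the 8 differences, 4 transitions and 4 transversions over 30 sites: P = 4/30 = 0.133333, Q = 4/30 = 0.133333.
d = −0.5·ln(0.600001) − 0.25·ln(0.733334) = −0.5·(-0.510824) − 0.25·(-0.310154) = 0.3330.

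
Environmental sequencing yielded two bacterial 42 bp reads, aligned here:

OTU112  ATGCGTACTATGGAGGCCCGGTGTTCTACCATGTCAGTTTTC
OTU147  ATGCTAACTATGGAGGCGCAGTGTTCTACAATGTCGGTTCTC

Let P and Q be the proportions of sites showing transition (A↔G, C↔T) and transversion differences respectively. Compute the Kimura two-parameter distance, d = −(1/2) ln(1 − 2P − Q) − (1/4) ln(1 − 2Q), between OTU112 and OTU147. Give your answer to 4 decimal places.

0.1888

Mismatches occur at site 5 (G↔T, transversion), site 6 (T↔A, transversion), site 18 (C↔G, transversion), site 20 (G↔A, transition), site 30 (C↔A, transversion), site 36 (A↔G, transition), site 40 (T↔C, transition).
Of the 7 differences, 3 transitions and 4 transversions over 42 sites: P = 3/42 = 0.071429, Q = 4/42 = 0.095238.
d = −0.5·ln(0.761904) − 0.25·ln(0.809524) = −0.5·(-0.271935) − 0.25·(-0.211309) = 0.1888.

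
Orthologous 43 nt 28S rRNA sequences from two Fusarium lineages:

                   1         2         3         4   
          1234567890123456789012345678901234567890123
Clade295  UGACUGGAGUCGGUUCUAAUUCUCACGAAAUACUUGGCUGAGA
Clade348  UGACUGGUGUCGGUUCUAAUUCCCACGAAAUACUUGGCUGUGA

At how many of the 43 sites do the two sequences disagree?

Mismatches occur at site 8 (A→U), site 23 (U→C), site 41 (A→U).
That gives 3 mismatches out of 43 aligned sites, so the Hamming distance is 3.

3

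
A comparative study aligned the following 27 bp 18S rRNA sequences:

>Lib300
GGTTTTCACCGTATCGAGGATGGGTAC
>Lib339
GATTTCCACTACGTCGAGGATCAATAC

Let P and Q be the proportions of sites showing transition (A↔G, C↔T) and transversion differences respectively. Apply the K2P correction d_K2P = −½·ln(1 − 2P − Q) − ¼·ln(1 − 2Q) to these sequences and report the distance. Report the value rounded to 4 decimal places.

Differing sites — 2:G/A (Ti); 6:T/C (Ti); 10:C/T (Ti); 11:G/A (Ti); 12:T/C (Ti); 13:A/G (Ti); 22:G/C (Tv); 23:G/A (Ti); 24:G/A (Ti).
Of the 9 differences, 8 transitions and 1 transversion over 27 sites: P = 8/27 = 0.296296, Q = 1/27 = 0.037037.
d = −0.5·ln(0.370371) − 0.25·ln(0.925926) = −0.5·(-0.993250) − 0.25·(-0.076961) = 0.5159.

0.5159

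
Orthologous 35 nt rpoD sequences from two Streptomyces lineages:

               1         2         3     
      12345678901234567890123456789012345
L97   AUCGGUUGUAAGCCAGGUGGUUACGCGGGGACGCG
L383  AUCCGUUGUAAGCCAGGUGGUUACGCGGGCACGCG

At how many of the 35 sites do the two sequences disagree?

Differing sites — 4:G/C; 30:G/C.
That gives 2 mismatches out of 35 aligned sites, so the Hamming distance is 2.

2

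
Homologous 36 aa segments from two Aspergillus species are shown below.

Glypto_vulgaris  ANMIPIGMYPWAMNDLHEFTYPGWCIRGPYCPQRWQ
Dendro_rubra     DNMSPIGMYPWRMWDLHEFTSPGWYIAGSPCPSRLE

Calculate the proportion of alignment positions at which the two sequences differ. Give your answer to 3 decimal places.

0.333

Differing sites — 1:A/D; 4:I/S; 12:A/R; 14:N/W; 21:Y/S; 25:C/Y; 27:R/A; 29:P/S; 30:Y/P; 33:Q/S; 35:W/L; 36:Q/E.
There are 12 differences over 36 sites, so p = 12/36 = 0.333.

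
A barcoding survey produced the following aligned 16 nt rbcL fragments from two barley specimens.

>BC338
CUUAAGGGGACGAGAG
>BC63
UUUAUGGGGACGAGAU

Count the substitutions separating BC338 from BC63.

3

The sequences differ at positions 1 (C/U), 5 (A/U), 16 (G/U).
That gives 3 mismatches out of 16 aligned sites, so the Hamming distance is 3.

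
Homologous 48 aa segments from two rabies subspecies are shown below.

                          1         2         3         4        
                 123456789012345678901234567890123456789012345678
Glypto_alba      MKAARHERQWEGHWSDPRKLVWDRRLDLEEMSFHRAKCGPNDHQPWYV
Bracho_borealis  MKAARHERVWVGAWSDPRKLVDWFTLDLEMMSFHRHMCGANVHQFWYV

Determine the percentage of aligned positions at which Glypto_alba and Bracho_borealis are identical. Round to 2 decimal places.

The sequences differ at positions 9 (Q/V), 11 (E/V), 13 (H/A), 22 (W/D), 23 (D/W), 24 (R/F), 25 (R/T), 30 (E/M), 36 (A/H), 37 (K/M), 40 (P/A), 42 (D/V), 45 (P/F).
35 of the 48 sites match, so the percent identity is 35/48 × 100 = 72.92%.

72.92%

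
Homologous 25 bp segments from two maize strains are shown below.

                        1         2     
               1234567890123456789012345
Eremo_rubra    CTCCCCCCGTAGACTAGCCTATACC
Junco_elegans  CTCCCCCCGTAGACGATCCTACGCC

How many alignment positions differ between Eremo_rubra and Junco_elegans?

4

The sequences differ at positions 15 (T/G), 17 (G/T), 22 (T/C), 23 (A/G).
That gives 4 mismatches out of 25 aligned sites, so the Hamming distance is 4.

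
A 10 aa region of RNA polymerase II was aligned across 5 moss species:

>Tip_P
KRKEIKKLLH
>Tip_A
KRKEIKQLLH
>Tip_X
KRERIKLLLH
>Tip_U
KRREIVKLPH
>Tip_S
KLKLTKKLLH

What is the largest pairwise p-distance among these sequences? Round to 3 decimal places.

Pairwise Hamming distances:
  Tip_P vs Tip_A: 1
  Tip_P vs Tip_X: 3
  Tip_P vs Tip_U: 3
  Tip_P vs Tip_S: 3
  Tip_A vs Tip_X: 3
  Tip_A vs Tip_U: 4
  Tip_A vs Tip_S: 4
  Tip_X vs Tip_U: 5
  Tip_X vs Tip_S: 5
  Tip_U vs Tip_S: 6
The largest is 6 mismatches, between Tip_U and Tip_S; p = 6/10 = 0.600.

0.600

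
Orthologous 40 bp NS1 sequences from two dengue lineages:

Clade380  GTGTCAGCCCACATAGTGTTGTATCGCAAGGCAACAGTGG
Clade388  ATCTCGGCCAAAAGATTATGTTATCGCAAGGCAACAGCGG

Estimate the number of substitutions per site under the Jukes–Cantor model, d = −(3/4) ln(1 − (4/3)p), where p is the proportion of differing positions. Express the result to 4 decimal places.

Mismatches occur at site 1 (G→A), site 3 (G→C), site 6 (A→G), site 10 (C→A), site 12 (C→A), site 14 (T→G), site 16 (G→T), site 18 (G→A), site 20 (T→G), site 21 (G→T), site 38 (T→C).
p = 11/40 = 0.275000.
d = −0.75 · ln(1 − (4/3)·0.275000) = −0.75 · ln(0.633333) = −0.75 · (-0.456759) = 0.3426.

0.3426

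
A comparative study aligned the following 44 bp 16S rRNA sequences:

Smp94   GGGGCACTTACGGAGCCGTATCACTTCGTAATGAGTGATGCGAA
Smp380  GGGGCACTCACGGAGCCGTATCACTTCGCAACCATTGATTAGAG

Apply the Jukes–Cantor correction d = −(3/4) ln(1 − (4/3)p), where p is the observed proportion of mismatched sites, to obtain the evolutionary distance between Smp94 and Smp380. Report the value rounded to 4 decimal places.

0.2082

Mismatches occur at site 9 (T/C), site 29 (T/C), site 32 (T/C), site 33 (G/C), site 35 (G/T), site 40 (G/T), site 41 (C/A), site 44 (A/G).
p = 8/44 = 0.181818.
d = −0.75 · ln(1 − (4/3)·0.181818) = −0.75 · ln(0.757576) = −0.75 · (-0.277631) = 0.2082.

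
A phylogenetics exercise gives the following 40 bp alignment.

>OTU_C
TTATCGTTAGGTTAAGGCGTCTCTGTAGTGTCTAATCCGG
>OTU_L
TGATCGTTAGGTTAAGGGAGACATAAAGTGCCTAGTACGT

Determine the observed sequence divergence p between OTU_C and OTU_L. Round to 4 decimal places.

Differing sites — 2:T/G; 18:C/G; 19:G/A; 20:T/G; 21:C/A; 22:T/C; 23:C/A; 25:G/A; 26:T/A; 31:T/C; 35:A/G; 37:C/A; 40:G/T.
There are 13 differences over 40 sites, so p = 13/40 = 0.3250.

0.3250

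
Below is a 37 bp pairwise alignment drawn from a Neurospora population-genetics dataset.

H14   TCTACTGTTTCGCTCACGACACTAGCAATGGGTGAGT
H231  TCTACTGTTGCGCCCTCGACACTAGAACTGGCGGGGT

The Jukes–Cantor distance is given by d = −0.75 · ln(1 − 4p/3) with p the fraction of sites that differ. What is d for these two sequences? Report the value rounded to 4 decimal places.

Mismatches occur at site 10 (T/G), site 14 (T/C), site 16 (A/T), site 26 (C/A), site 28 (A/C), site 32 (G/C), site 33 (T/G), site 35 (A/G).
p = 8/37 = 0.216216.
d = −0.75 · ln(1 − (4/3)·0.216216) = −0.75 · ln(0.711712) = −0.75 · (-0.340082) = 0.2551.

0.2551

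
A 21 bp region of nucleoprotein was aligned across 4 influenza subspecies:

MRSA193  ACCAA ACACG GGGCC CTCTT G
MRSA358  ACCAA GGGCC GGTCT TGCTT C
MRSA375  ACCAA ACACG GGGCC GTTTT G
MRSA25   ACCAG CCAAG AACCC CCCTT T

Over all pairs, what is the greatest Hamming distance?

Pairwise Hamming distances:
  MRSA193 vs MRSA358: 9
  MRSA193 vs MRSA375: 2
  MRSA193 vs MRSA25: 8
  MRSA358 vs MRSA375: 10
  MRSA358 vs MRSA25: 13
  MRSA375 vs MRSA25: 10
The largest is 13, between MRSA358 and MRSA25.

13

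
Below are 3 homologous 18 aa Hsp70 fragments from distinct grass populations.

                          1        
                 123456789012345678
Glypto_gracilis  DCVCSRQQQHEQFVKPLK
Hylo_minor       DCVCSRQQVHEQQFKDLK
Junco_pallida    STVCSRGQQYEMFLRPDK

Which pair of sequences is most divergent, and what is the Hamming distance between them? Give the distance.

11

Pairwise Hamming distances:
  Glypto_gracilis vs Hylo_minor: 4
  Glypto_gracilis vs Junco_pallida: 8
  Hylo_minor vs Junco_pallida: 11
The largest is 11, between Hylo_minor and Junco_pallida.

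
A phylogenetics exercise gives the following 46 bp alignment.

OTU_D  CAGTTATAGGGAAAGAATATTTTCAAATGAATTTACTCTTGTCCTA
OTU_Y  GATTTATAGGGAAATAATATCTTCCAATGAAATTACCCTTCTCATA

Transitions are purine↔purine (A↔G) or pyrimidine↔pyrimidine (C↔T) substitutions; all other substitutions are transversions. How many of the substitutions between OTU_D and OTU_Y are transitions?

The sequences differ at positions 1 (C/G, transversion), 3 (G/T, transversion), 15 (G/T, transversion), 21 (T/C, transition), 25 (A/C, transversion), 32 (T/A, transversion), 37 (T/C, transition), 41 (G/C, transversion), 44 (C/A, transversion).
Of the 9 differences, 2 transitions and 7 transversions, so the answer is 2.

2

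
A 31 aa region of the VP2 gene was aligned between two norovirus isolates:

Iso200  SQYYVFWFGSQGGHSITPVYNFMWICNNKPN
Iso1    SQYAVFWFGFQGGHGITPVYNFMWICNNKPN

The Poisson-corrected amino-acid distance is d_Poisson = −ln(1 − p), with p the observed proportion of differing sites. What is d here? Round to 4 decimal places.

Mismatches occur at site 4 (Y/A), site 10 (S/F), site 15 (S/G).
p = 3/31 = 0.096774.
d = −ln(1 − 0.096774) = −ln(0.903226) = 0.1018.

0.1018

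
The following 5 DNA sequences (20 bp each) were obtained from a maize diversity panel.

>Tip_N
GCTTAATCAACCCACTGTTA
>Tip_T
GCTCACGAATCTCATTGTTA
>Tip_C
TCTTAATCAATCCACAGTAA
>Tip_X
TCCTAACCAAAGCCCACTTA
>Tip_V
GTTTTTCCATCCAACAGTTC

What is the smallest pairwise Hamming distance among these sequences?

4

Pairwise Hamming distances:
  Tip_N vs Tip_T: 7
  Tip_N vs Tip_C: 4
  Tip_N vs Tip_X: 8
  Tip_N vs Tip_V: 8
  Tip_T vs Tip_C: 11
  Tip_T vs Tip_X: 13
  Tip_T vs Tip_V: 11
  Tip_C vs Tip_X: 7
  Tip_C vs Tip_V: 10
  Tip_X vs Tip_V: 12
The smallest is 4, between Tip_N and Tip_C.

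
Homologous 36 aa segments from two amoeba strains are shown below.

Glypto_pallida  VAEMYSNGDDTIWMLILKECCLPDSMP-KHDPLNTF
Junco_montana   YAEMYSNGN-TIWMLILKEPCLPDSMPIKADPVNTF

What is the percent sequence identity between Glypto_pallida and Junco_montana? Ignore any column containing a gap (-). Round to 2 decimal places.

Excluding the 2 gap columns leaves 34 comparable sites.
The sequences differ at positions 1 (V/Y), 9 (D/N), 20 (C/P), 30 (H/A), 33 (L/V).
29 of the 34 comparable sites match, so the percent identity is 29/34 × 100 = 85.29%.

85.29%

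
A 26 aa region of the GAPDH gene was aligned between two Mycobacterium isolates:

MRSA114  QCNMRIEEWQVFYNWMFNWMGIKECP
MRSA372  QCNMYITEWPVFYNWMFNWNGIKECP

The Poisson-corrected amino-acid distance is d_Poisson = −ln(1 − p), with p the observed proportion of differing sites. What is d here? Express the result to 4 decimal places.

Mismatches occur at site 5 (R→Y), site 7 (E→T), site 10 (Q→P), site 20 (M→N).
p = 4/26 = 0.153846.
d = −ln(1 − 0.153846) = −ln(0.846154) = 0.1671.

0.1671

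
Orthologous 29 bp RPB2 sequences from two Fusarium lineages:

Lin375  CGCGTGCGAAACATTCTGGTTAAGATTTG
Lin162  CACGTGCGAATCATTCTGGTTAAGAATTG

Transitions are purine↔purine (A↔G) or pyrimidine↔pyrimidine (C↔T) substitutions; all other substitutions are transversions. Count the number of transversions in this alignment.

Mismatches occur at site 2 (G→A, transition), site 11 (A→T, transversion), site 26 (T→A, transversion).
Of the 3 differences, 1 transition and 2 transversions, so the answer is 2.

2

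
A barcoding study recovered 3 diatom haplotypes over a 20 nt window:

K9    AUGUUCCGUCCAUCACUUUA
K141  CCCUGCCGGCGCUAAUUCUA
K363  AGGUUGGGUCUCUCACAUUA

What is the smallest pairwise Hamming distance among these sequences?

Pairwise Hamming distances:
  K9 vs K141: 10
  K9 vs K363: 6
  K141 vs K363: 12
The smallest is 6, between K9 and K363.

6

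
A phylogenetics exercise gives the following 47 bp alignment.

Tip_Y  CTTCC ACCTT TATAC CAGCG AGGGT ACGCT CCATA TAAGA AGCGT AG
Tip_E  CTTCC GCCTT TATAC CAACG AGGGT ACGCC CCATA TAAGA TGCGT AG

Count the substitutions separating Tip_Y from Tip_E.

4

The sequences differ at positions 6 (A/G), 18 (G/A), 30 (T/C), 41 (A/T).
That gives 4 mismatches out of 47 aligned sites, so the Hamming distance is 4.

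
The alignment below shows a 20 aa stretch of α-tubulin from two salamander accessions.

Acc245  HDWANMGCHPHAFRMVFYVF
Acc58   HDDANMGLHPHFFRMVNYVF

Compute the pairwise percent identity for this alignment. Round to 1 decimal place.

The sequences differ at positions 3 (W/D), 8 (C/L), 12 (A/F), 17 (F/N).
16 of the 20 sites match, so the percent identity is 16/20 × 100 = 80.0%.

80.0%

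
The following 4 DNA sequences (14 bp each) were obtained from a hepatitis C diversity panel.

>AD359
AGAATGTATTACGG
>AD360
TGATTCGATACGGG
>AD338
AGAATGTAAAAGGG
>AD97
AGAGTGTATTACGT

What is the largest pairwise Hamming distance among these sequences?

8

Pairwise Hamming distances:
  AD359 vs AD360: 7
  AD359 vs AD338: 3
  AD359 vs AD97: 2
  AD360 vs AD338: 6
  AD360 vs AD97: 8
  AD338 vs AD97: 5
The largest is 8, between AD360 and AD97.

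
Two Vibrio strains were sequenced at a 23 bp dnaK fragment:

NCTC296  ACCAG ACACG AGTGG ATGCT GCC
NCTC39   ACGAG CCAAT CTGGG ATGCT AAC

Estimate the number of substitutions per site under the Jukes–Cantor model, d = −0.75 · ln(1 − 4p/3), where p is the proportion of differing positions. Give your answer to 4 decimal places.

0.5532

Mismatches occur at site 3 (C↔G), site 6 (A↔C), site 9 (C↔A), site 10 (G↔T), site 11 (A↔C), site 12 (G↔T), site 13 (T↔G), site 21 (G↔A), site 22 (C↔A).
p = 9/23 = 0.391304.
d = −0.75 · ln(1 − (4/3)·0.391304) = −0.75 · ln(0.478261) = −0.75 · (-0.737599) = 0.5532.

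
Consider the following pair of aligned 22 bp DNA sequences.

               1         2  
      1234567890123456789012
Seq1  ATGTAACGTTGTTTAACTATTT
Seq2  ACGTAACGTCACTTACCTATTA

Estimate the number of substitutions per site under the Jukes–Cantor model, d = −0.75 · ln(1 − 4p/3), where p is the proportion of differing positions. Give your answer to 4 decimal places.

0.3390

Differing sites — 2:T/C; 10:T/C; 11:G/A; 12:T/C; 16:A/C; 22:T/A.
p = 6/22 = 0.272727.
d = −0.75 · ln(1 − (4/3)·0.272727) = −0.75 · ln(0.636364) = −0.75 · (-0.451985) = 0.3390.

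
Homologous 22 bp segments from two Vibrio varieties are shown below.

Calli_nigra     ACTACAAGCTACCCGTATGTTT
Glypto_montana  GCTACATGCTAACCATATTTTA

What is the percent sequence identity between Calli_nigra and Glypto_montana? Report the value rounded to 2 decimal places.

The sequences differ at positions 1 (A/G), 7 (A/T), 12 (C/A), 15 (G/A), 19 (G/T), 22 (T/A).
16 of the 22 sites match, so the percent identity is 16/22 × 100 = 72.73%.

72.73%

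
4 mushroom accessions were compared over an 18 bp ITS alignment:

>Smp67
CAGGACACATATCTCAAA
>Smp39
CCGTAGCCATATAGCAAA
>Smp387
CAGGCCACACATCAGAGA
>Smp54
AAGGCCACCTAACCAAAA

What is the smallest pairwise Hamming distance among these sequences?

5

Pairwise Hamming distances:
  Smp67 vs Smp39: 6
  Smp67 vs Smp387: 5
  Smp67 vs Smp54: 6
  Smp39 vs Smp387: 10
  Smp39 vs Smp54: 11
  Smp387 vs Smp54: 7
The smallest is 5, between Smp67 and Smp387.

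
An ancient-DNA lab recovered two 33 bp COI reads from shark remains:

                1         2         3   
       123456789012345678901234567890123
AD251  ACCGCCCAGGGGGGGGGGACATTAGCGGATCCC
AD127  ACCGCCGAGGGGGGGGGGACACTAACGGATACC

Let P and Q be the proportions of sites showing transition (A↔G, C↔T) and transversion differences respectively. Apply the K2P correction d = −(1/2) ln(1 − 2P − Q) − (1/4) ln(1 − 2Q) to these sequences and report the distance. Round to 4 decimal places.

Differing sites — 7:C/G (Tv); 22:T/C (Ti); 25:G/A (Ti); 31:C/A (Tv).
Of the 4 differences, 2 transitions and 2 transversions over 33 sites: P = 2/33 = 0.060606, Q = 2/33 = 0.060606.
d = −0.5·ln(0.818182) − 0.25·ln(0.878788) = −0.5·(-0.200670) − 0.25·(-0.129212) = 0.1326.

0.1326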